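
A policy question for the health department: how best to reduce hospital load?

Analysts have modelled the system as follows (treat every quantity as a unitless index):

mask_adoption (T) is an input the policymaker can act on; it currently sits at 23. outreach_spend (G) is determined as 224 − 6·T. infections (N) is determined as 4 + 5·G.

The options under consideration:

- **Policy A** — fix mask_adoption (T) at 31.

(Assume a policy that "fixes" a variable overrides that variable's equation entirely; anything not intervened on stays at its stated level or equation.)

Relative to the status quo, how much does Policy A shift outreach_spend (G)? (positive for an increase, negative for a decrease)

-48

Baseline:
  T = 23
  G = 224 − 6·23 = 86
Policy A (T := 31):
  T = 31
  G = 224 − 6·31 = 38
Change in G: 38 − 86 = -48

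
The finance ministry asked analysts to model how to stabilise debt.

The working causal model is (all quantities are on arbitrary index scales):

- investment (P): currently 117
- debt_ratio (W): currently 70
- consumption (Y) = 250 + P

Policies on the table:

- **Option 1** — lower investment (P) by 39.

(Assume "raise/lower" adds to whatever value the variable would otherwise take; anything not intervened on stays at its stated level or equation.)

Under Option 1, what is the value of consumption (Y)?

Option 1 (P − 39):
  P = 117 − 39 = 78
  Y = 250 + 78 = 328

328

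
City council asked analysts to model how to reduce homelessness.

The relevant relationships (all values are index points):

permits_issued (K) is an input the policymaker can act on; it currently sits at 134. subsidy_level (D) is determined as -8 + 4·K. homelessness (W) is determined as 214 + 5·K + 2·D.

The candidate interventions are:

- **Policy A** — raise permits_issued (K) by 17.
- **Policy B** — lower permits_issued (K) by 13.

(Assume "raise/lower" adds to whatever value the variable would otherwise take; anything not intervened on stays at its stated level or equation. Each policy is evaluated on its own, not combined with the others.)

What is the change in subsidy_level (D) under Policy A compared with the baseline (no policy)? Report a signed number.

Baseline:
  K = 134
  D = -8 + 4·134 = 528
Policy A (K + 17):
  K = 134 + 17 = 151
  D = -8 + 4·151 = 596
Change in D: 596 − 528 = 68

68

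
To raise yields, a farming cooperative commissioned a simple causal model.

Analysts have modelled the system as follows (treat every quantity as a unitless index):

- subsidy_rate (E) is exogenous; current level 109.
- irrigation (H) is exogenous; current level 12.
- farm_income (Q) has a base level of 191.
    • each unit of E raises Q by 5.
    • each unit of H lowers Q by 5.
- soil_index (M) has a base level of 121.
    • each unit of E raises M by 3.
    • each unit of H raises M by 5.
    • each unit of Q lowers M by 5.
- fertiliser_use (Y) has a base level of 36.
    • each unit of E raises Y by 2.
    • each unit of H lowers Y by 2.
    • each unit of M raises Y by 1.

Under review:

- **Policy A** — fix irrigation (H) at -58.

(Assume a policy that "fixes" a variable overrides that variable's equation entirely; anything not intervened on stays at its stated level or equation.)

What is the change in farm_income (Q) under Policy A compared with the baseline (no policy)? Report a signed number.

350

Baseline:
  E = 109
  H = 12
  Q = 191 + 5·109 − 5·12 = 676
Policy A (H := -58):
  E = 109
  H = -58
  Q = 191 + 5·109 − 5·(-58) = 1026
Change in Q: 1026 − 676 = 350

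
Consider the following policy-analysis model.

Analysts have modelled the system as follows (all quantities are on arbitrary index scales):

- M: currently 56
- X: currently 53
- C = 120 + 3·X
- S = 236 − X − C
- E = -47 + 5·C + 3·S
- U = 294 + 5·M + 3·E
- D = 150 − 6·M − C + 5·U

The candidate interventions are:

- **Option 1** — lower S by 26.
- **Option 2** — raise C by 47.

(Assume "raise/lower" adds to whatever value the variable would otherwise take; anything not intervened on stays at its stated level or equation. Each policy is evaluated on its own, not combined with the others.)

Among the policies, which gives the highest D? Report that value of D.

19668

Option 1 (S − 26):
  M = 56
  X = 53
  C = 120 + 3·53 = 279
  S = 236 − 53 − 279 (−26 from intervention) = -122
  E = -47 + 5·279 + 3·(-122) = 982
  U = 294 + 5·56 + 3·982 = 3520
  D = 150 − 6·56 − 279 + 5·3520 = 17135
Option 2 (C + 47):
  M = 56
  X = 53
  C = 120 + 3·53 (+47 from intervention) = 326
  S = 236 − 53 − 326 = -143
  E = -47 + 5·326 + 3·(-143) = 1154
  U = 294 + 5·56 + 3·1154 = 4036
  D = 150 − 6·56 − 326 + 5·4036 = 19668
Comparing — Option 1: D=17135, Option 2: D=19668. Highest is 19668 (Option 2).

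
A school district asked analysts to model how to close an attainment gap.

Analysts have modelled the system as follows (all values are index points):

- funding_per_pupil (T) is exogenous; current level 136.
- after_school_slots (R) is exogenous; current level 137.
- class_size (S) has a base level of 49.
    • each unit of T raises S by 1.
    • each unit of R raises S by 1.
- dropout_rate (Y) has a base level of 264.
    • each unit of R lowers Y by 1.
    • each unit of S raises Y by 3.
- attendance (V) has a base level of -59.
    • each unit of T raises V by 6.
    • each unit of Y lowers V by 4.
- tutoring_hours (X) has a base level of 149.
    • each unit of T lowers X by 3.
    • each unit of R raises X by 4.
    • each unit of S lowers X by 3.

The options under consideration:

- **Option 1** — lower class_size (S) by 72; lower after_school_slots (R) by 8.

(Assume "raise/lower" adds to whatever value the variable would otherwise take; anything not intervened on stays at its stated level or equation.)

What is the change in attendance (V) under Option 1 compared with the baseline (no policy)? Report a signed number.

Baseline:
  T = 136
  R = 137
  S = 49 + 136 + 137 = 322
  Y = 264 − 137 + 3·322 = 1093
  V = -59 + 6·136 − 4·1093 = -3615
Option 1 (S − 72, R − 8):
  T = 136
  R = 137 − 8 = 129
  S = 49 + 136 + 129 (−72 from intervention) = 242
  Y = 264 − 129 + 3·242 = 861
  V = -59 + 6·136 − 4·861 = -2687
Change in V: -2687 − (-3615) = 928

928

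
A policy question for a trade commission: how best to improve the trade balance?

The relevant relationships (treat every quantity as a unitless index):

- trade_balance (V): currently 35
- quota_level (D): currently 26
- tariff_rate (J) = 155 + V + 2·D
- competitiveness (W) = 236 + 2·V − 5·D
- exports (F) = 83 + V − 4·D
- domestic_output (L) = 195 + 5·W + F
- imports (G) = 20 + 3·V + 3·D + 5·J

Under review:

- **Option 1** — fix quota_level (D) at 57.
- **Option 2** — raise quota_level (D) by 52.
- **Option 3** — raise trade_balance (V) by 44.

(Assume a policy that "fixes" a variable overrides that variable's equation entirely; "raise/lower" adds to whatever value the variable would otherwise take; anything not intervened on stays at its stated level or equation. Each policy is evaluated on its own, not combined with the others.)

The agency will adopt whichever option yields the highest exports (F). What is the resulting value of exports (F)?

58

Option 1 (D := 57):
  V = 35
  D = 57
  F = 83 + 35 − 4·57 = -110
Option 2 (D + 52):
  V = 35
  D = 26 + 52 = 78
  F = 83 + 35 − 4·78 = -194
Option 3 (V + 44):
  V = 35 + 44 = 79
  D = 26
  F = 83 + 79 − 4·26 = 58
Comparing — Option 1: F=-110, Option 2: F=-194, Option 3: F=58. Highest is 58 (Option 3).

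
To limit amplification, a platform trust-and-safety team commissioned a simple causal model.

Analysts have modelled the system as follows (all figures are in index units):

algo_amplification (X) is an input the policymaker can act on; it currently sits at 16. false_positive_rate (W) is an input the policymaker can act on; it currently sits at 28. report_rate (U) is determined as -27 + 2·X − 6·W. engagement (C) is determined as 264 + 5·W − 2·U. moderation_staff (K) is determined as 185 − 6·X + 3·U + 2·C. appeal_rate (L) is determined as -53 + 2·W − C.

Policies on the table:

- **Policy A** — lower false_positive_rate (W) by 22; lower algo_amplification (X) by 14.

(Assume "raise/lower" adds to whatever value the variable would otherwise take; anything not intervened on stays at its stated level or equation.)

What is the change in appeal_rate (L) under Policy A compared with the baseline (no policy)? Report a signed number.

274

Baseline:
  X = 16
  W = 28
  U = -27 + 2·16 − 6·28 = -163
  C = 264 + 5·28 − 2·(-163) = 730
  L = -53 + 2·28 − 730 = -727
Policy A (W − 22, X − 14):
  X = 16 − 14 = 2
  W = 28 − 22 = 6
  U = -27 + 2·2 − 6·6 = -59
  C = 264 + 5·6 − 2·(-59) = 412
  L = -53 + 2·6 − 412 = -453
Change in L: -453 − (-727) = 274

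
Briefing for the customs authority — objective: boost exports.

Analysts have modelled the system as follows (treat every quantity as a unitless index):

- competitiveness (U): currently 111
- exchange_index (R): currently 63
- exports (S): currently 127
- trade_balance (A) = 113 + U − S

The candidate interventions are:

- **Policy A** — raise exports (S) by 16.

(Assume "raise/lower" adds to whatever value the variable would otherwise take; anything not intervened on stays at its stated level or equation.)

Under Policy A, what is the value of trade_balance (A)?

81

Policy A (S + 16):
  U = 111
  S = 127 + 16 = 143
  A = 113 + 111 − 143 = 81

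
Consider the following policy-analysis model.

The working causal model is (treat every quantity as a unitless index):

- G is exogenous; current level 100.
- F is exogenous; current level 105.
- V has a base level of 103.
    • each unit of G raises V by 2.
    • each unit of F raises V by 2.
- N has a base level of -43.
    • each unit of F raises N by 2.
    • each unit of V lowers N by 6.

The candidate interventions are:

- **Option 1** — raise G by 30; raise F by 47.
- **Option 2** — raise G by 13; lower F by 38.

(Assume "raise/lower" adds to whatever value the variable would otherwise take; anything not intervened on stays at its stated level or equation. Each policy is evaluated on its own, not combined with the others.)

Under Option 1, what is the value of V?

Option 1 (G + 30, F + 47):
  G = 100 + 30 = 130
  F = 105 + 47 = 152
  V = 103 + 2·130 + 2·152 = 667

667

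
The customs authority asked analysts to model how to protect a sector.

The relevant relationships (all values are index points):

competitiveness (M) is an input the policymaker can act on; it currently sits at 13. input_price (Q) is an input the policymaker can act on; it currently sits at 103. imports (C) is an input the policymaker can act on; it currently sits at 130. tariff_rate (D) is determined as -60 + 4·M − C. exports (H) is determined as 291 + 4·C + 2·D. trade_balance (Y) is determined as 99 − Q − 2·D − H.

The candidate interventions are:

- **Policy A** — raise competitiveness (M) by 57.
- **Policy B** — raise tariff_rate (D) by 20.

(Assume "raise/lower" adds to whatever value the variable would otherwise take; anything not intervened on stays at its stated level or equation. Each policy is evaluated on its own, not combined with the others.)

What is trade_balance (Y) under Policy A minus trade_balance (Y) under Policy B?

-832

Policy A (M + 57):
  M = 13 + 57 = 70
  Q = 103
  C = 130
  D = -60 + 4·70 − 130 = 90
  H = 291 + 4·130 + 2·90 = 991
  Y = 99 − 103 − 2·90 − 991 = -1175
Policy B (D + 20):
  M = 13
  Q = 103
  C = 130
  D = -60 + 4·13 − 130 (+20 from intervention) = -118
  H = 291 + 4·130 + 2·(-118) = 575
  Y = 99 − 103 − 2·(-118) − 575 = -343
Y: -1175 − (-343) = -832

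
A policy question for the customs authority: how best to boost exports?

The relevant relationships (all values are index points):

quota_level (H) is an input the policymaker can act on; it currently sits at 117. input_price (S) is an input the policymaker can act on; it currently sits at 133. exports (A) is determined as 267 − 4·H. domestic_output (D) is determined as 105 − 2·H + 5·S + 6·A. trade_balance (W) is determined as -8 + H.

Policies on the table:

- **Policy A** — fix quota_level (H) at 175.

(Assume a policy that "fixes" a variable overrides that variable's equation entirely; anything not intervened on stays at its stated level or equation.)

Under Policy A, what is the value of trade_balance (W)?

167

Policy A (H := 175):
  H = 175
  W = -8 + 175 = 167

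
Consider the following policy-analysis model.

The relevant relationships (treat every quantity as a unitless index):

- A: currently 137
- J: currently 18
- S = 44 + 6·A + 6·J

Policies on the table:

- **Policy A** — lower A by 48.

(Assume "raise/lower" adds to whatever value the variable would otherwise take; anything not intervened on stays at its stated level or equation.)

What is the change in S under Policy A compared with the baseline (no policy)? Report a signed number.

Baseline:
  A = 137
  J = 18
  S = 44 + 6·137 + 6·18 = 974
Policy A (A − 48):
  A = 137 − 48 = 89
  J = 18
  S = 44 + 6·89 + 6·18 = 686
Change in S: 686 − 974 = -288

-288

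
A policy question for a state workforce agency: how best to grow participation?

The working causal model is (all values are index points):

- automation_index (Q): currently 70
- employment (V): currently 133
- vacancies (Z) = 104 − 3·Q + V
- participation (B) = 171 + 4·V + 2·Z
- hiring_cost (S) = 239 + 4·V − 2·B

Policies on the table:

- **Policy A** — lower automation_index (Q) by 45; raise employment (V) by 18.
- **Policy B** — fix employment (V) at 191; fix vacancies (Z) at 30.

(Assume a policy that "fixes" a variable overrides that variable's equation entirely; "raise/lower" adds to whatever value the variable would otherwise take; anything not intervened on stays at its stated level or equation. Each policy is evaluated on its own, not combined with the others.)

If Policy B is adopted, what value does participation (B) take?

995

Policy B (V := 191, Z := 30):
  Q = 70
  V = 191
  Z = 30
  B = 171 + 4·191 + 2·30 = 995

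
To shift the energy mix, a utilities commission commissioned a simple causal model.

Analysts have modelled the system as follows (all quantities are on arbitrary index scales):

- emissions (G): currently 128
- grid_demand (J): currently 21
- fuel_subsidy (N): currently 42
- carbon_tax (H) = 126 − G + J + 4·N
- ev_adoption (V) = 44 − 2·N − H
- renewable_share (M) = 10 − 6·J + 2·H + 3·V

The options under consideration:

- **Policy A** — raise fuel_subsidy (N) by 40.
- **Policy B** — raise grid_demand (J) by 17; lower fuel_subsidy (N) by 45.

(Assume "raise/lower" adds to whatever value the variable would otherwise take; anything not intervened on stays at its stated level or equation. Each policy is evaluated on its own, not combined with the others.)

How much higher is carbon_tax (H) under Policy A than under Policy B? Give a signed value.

Policy A (N + 40):
  G = 128
  J = 21
  N = 42 + 40 = 82
  H = 126 − 128 + 21 + 4·82 = 347
Policy B (J + 17, N − 45):
  G = 128
  J = 21 + 17 = 38
  N = 42 − 45 = -3
  H = 126 − 128 + 38 + 4·(-3) = 24
H: 347 − 24 = 323

323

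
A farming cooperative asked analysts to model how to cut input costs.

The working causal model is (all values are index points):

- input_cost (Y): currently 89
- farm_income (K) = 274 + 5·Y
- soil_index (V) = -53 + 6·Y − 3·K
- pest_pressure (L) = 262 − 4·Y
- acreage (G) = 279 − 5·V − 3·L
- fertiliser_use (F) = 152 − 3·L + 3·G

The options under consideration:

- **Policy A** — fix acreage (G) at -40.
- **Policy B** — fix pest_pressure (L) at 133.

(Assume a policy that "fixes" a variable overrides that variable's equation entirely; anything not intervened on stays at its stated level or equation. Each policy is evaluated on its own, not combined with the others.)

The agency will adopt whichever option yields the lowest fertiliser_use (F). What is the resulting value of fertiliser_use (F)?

314

Policy A (G := -40):
  Y = 89
  K = 274 + 5·89 = 719
  V = -53 + 6·89 − 3·719 = -1676
  L = 262 − 4·89 = -94
  G = -40
  F = 152 − 3·(-94) + 3·(-40) = 314
Policy B (L := 133):
  Y = 89
  K = 274 + 5·89 = 719
  V = -53 + 6·89 − 3·719 = -1676
  L = 133
  G = 279 − 5·(-1676) − 3·133 = 8260
  F = 152 − 3·133 + 3·8260 = 24533
Comparing — Policy A: F=314, Policy B: F=24533. Lowest is 314 (Policy A).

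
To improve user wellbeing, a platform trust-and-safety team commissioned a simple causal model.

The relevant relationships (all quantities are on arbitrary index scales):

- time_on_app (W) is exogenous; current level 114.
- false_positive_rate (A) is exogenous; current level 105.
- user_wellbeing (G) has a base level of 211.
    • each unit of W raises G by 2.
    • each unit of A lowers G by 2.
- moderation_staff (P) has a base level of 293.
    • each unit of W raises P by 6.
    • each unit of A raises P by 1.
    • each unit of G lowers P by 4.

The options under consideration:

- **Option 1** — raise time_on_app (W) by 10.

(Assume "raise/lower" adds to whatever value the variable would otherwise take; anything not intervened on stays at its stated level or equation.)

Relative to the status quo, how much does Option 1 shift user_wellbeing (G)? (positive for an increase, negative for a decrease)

Baseline:
  W = 114
  A = 105
  G = 211 + 2·114 − 2·105 = 229
Option 1 (W + 10):
  W = 114 + 10 = 124
  A = 105
  G = 211 + 2·124 − 2·105 = 249
Change in G: 249 − 229 = 20

20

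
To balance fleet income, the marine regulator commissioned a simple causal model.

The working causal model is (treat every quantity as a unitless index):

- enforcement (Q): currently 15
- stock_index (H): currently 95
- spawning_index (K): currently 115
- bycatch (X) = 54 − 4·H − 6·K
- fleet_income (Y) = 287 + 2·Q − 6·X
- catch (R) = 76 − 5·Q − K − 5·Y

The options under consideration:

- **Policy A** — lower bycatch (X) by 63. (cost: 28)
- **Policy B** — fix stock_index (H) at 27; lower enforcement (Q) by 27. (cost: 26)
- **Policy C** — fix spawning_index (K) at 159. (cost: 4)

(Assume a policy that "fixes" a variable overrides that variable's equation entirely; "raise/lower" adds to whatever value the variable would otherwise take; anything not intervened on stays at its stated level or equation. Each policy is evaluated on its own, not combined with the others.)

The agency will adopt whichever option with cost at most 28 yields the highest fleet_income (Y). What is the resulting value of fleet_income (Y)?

7997

Policy A (X − 63):
  Q = 15
  H = 95
  K = 115
  X = 54 − 4·95 − 6·115 (−63 from intervention) = -1079
  Y = 287 + 2·15 − 6·(-1079) = 6791
Policy B (H := 27, Q − 27):
  Q = 15 − 27 = -12
  H = 27
  K = 115
  X = 54 − 4·27 − 6·115 = -744
  Y = 287 + 2·(-12) − 6·(-744) = 4727
Policy C (K := 159):
  Q = 15
  H = 95
  K = 159
  X = 54 − 4·95 − 6·159 = -1280
  Y = 287 + 2·15 − 6·(-1280) = 7997
Comparing — Policy A: Y=6791, Policy B: Y=4727, Policy C: Y=7997. Highest is 7997 (Policy C).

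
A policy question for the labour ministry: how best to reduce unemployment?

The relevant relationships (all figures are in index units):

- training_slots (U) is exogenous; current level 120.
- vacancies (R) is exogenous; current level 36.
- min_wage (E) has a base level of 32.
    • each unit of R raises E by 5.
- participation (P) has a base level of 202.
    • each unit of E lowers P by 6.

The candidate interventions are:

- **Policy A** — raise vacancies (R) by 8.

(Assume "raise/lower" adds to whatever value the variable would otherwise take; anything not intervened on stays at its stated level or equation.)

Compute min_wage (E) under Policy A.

252

Policy A (R + 8):
  R = 36 + 8 = 44
  E = 32 + 5·44 = 252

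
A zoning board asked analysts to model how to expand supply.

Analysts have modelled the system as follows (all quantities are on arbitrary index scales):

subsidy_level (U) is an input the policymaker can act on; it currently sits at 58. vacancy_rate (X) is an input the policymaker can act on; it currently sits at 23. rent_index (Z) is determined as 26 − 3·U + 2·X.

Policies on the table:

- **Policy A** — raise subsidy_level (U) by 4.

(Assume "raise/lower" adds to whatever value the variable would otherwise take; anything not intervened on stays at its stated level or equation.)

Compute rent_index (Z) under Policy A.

Policy A (U + 4):
  U = 58 + 4 = 62
  X = 23
  Z = 26 − 3·62 + 2·23 = -114

-114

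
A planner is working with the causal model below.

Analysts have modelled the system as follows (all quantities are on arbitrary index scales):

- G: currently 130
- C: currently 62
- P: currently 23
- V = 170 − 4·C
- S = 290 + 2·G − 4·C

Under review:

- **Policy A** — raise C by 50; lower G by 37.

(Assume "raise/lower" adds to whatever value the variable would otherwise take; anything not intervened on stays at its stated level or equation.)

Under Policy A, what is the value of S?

Policy A (C + 50, G − 37):
  G = 130 − 37 = 93
  C = 62 + 50 = 112
  S = 290 + 2·93 − 4·112 = 28

28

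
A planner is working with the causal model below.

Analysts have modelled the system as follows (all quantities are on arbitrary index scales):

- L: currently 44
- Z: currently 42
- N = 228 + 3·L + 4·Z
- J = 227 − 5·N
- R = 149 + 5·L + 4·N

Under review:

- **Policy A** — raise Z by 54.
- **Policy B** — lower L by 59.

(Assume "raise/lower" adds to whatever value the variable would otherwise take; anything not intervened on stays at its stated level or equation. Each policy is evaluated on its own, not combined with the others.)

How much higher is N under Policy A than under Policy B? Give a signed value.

Policy A (Z + 54):
  L = 44
  Z = 42 + 54 = 96
  N = 228 + 3·44 + 4·96 = 744
Policy B (L − 59):
  L = 44 − 59 = -15
  Z = 42
  N = 228 + 3·(-15) + 4·42 = 351
N: 744 − 351 = 393

393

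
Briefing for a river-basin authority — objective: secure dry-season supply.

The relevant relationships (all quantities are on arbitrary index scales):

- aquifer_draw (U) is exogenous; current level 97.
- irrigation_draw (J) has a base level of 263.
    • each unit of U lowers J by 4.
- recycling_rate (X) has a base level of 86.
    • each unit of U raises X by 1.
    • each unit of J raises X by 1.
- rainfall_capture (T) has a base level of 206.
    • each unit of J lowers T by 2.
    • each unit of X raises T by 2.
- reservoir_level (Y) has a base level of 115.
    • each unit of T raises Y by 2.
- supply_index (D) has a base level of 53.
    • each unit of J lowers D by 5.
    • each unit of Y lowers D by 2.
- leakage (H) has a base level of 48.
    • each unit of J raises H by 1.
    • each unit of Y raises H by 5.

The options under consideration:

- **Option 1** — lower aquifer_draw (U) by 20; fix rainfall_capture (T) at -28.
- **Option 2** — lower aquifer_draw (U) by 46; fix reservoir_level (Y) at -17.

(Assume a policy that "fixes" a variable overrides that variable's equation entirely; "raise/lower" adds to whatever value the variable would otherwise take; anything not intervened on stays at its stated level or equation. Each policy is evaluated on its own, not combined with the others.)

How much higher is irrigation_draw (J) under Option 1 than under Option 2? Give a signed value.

-104

Option 1 (U − 20, T := -28):
  U = 97 − 20 = 77
  J = 263 − 4·77 = -45
Option 2 (U − 46, Y := -17):
  U = 97 − 46 = 51
  J = 263 − 4·51 = 59
J: -45 − 59 = -104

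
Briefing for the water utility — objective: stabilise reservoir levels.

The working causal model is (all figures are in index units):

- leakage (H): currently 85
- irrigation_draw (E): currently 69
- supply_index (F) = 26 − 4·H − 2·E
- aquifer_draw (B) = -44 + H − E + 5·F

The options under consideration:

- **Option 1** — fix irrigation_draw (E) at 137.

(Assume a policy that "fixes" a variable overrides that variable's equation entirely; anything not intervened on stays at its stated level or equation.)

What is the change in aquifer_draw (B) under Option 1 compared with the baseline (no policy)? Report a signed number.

-748

Baseline:
  H = 85
  E = 69
  F = 26 − 4·85 − 2·69 = -452
  B = -44 + 85 − 69 + 5·(-452) = -2288
Option 1 (E := 137):
  H = 85
  E = 137
  F = 26 − 4·85 − 2·137 = -588
  B = -44 + 85 − 137 + 5·(-588) = -3036
Change in B: -3036 − (-2288) = -748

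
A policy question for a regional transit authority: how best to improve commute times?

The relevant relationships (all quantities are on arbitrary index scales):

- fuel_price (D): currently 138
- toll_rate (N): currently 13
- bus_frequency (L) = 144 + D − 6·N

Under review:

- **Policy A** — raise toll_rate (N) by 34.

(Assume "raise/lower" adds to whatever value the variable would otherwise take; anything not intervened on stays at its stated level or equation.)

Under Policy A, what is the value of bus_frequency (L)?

Policy A (N + 34):
  D = 138
  N = 13 + 34 = 47
  L = 144 + 138 − 6·47 = 0

0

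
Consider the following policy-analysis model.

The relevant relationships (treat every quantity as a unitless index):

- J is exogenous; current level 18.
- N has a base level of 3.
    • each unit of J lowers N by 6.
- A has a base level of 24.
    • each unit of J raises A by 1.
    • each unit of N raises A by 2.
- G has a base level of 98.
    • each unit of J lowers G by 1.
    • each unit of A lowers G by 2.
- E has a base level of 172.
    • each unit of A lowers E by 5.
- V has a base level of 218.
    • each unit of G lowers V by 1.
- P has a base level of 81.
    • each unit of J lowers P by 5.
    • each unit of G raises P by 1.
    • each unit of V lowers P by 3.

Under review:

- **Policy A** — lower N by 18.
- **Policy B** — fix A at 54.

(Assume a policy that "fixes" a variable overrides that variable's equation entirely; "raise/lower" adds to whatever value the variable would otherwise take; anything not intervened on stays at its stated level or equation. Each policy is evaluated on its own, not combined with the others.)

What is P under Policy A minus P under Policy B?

2064

Policy A (N − 18):
  J = 18
  N = 3 − 6·18 (−18 from intervention) = -123
  A = 24 + 18 + 2·(-123) = -204
  G = 98 − 18 − 2·(-204) = 488
  V = 218 − 488 = -270
  P = 81 − 5·18 + 488 − 3·(-270) = 1289
Policy B (A := 54):
  J = 18
  N = 3 − 6·18 = -105
  A = 54
  G = 98 − 18 − 2·54 = -28
  V = 218 − (-28) = 246
  P = 81 − 5·18 + (-28) − 3·246 = -775
P: 1289 − (-775) = 2064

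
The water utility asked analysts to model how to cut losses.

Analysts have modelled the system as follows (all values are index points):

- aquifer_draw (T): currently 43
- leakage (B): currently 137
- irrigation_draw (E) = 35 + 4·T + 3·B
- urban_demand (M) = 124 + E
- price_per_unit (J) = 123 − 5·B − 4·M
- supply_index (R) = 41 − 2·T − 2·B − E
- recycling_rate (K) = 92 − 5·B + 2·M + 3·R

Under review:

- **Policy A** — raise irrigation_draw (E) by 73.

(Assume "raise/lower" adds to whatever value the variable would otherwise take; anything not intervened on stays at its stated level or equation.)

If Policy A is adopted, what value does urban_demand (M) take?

815

Policy A (E + 73):
  T = 43
  B = 137
  E = 35 + 4·43 + 3·137 (+73 from intervention) = 691
  M = 124 + 691 = 815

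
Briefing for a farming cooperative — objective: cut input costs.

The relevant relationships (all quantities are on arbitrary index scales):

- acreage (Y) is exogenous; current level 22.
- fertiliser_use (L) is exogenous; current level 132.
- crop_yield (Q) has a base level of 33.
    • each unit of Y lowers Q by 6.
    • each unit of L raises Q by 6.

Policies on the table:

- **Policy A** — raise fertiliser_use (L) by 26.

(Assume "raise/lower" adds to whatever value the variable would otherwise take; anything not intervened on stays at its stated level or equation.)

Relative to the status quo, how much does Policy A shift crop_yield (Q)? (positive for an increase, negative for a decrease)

156

Baseline:
  Y = 22
  L = 132
  Q = 33 − 6·22 + 6·132 = 693
Policy A (L + 26):
  Y = 22
  L = 132 + 26 = 158
  Q = 33 − 6·22 + 6·158 = 849
Change in Q: 849 − 693 = 156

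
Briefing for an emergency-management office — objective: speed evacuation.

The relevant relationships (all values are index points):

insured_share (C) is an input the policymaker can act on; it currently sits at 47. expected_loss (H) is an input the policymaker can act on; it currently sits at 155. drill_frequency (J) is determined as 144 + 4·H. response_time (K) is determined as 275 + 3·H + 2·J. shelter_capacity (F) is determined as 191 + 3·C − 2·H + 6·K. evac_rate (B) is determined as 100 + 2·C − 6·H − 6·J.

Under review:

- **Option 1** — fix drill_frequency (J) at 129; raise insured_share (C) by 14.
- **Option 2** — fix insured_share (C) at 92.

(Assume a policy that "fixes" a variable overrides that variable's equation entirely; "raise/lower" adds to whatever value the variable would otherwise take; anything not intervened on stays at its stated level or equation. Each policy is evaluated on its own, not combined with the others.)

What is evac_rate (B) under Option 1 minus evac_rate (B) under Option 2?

Option 1 (J := 129, C + 14):
  C = 47 + 14 = 61
  H = 155
  J = 129
  B = 100 + 2·61 − 6·155 − 6·129 = -1482
Option 2 (C := 92):
  C = 92
  H = 155
  J = 144 + 4·155 = 764
  B = 100 + 2·92 − 6·155 − 6·764 = -5230
B: -1482 − (-5230) = 3748

3748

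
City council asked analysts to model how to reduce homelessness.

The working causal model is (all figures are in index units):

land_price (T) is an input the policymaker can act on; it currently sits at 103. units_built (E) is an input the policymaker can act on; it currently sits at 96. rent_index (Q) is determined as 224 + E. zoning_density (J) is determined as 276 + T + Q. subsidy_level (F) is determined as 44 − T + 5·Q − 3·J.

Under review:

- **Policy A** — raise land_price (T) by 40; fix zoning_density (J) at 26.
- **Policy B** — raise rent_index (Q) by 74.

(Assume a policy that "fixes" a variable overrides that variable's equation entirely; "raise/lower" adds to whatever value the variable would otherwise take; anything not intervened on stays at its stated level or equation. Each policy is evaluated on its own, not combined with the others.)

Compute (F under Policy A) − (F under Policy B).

1831

Policy A (T + 40, J := 26):
  T = 103 + 40 = 143
  E = 96
  Q = 224 + 96 = 320
  J = 26
  F = 44 − 143 + 5·320 − 3·26 = 1423
Policy B (Q + 74):
  T = 103
  E = 96
  Q = 224 + 96 (+74 from intervention) = 394
  J = 276 + 103 + 394 = 773
  F = 44 − 103 + 5·394 − 3·773 = -408
F: 1423 − (-408) = 1831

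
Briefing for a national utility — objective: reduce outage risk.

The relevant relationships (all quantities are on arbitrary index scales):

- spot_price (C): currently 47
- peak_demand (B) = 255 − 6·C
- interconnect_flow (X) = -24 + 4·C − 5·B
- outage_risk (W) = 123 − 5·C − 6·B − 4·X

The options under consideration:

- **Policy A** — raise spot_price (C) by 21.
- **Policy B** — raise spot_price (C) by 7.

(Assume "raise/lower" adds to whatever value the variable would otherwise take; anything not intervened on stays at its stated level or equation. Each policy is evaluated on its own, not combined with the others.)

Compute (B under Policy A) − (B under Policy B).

Policy A (C + 21):
  C = 47 + 21 = 68
  B = 255 − 6·68 = -153
Policy B (C + 7):
  C = 47 + 7 = 54
  B = 255 − 6·54 = -69
B: -153 − (-69) = -84

-84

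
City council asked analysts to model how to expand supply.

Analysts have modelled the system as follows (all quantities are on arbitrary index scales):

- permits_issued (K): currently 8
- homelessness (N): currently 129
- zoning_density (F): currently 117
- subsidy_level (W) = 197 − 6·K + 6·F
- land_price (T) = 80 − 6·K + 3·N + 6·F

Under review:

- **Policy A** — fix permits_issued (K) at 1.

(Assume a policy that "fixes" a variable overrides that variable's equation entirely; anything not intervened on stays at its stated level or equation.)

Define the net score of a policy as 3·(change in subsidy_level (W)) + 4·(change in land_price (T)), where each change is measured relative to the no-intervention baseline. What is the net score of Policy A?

294

Baseline:
  K = 8
  N = 129
  F = 117
  W = 197 − 6·8 + 6·117 = 851
  T = 80 − 6·8 + 3·129 + 6·117 = 1121
Policy A (K := 1):
  K = 1
  N = 129
  F = 117
  W = 197 − 6·1 + 6·117 = 893
  T = 80 − 6·1 + 3·129 + 6·117 = 1163
ΔW = 893 − 851 = 42; ΔT = 1163 − 1121 = 42
Score = 3·42 + 4·42 = 294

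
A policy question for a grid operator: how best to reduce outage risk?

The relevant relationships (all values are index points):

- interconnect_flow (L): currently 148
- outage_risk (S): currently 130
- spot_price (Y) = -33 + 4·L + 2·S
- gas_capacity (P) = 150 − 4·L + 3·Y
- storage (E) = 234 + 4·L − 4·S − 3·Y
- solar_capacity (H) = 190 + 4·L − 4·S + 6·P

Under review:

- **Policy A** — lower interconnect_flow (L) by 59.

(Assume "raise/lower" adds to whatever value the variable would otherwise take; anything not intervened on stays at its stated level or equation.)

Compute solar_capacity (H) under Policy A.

9284

Policy A (L − 59):
  L = 148 − 59 = 89
  S = 130
  Y = -33 + 4·89 + 2·130 = 583
  P = 150 − 4·89 + 3·583 = 1543
  H = 190 + 4·89 − 4·130 + 6·1543 = 9284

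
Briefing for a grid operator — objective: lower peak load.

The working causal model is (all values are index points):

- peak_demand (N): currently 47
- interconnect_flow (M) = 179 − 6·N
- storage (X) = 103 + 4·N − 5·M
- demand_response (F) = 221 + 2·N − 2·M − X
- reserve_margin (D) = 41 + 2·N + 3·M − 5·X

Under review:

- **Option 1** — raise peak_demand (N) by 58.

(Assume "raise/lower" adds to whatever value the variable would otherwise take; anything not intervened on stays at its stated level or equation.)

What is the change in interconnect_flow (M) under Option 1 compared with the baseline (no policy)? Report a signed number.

Baseline:
  N = 47
  M = 179 − 6·47 = -103
Option 1 (N + 58):
  N = 47 + 58 = 105
  M = 179 − 6·105 = -451
Change in M: -451 − (-103) = -348

-348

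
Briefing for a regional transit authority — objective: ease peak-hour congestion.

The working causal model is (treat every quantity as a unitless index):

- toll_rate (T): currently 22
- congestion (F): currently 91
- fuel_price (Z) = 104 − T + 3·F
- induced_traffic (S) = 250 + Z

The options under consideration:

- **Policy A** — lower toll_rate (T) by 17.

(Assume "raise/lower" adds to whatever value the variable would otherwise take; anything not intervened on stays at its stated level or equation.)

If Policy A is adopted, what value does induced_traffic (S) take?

622

Policy A (T − 17):
  T = 22 − 17 = 5
  F = 91
  Z = 104 − 5 + 3·91 = 372
  S = 250 + 372 = 622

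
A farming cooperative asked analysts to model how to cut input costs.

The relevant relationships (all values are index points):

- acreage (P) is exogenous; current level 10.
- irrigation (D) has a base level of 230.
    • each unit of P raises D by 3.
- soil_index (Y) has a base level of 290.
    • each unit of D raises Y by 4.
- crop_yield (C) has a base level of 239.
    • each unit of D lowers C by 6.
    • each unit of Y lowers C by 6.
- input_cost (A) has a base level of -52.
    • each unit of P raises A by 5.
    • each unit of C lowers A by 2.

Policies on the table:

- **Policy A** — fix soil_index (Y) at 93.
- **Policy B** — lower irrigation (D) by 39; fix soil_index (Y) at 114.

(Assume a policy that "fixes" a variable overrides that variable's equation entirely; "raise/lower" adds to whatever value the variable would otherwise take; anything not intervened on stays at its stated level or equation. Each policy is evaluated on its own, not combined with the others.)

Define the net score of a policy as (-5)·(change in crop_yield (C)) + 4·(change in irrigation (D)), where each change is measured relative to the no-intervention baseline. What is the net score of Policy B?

Baseline:
  P = 10
  D = 230 + 3·10 = 260
  Y = 290 + 4·260 = 1330
  C = 239 − 6·260 − 6·1330 = -9301
Policy B (D − 39, Y := 114):
  P = 10
  D = 230 + 3·10 (−39 from intervention) = 221
  Y = 114
  C = 239 − 6·221 − 6·114 = -1771
ΔC = -1771 − (-9301) = 7530; ΔD = 221 − 260 = -39
Score = (-5)·7530 + 4·(-39) = -37806

-37806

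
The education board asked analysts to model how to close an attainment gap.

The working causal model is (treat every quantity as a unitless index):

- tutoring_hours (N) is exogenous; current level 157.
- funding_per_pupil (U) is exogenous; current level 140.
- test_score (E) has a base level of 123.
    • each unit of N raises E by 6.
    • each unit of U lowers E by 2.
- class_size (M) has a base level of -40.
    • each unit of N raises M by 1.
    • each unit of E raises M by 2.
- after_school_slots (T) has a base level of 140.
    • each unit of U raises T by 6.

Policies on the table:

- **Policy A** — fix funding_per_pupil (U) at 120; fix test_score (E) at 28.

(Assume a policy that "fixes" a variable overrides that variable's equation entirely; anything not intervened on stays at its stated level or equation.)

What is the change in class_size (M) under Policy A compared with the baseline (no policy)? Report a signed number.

-1514

Baseline:
  N = 157
  U = 140
  E = 123 + 6·157 − 2·140 = 785
  M = -40 + 157 + 2·785 = 1687
Policy A (U := 120, E := 28):
  N = 157
  U = 120
  E = 28
  M = -40 + 157 + 2·28 = 173
Change in M: 173 − 1687 = -1514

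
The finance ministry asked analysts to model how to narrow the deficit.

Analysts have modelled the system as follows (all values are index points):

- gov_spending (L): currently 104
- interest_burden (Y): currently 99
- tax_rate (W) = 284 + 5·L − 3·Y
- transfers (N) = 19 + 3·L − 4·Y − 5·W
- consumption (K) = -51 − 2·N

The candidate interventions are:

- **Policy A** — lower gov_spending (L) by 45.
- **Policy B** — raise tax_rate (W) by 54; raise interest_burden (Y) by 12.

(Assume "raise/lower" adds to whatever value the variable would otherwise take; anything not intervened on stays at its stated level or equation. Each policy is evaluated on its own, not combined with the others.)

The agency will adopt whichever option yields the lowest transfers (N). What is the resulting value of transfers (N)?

Policy A (L − 45):
  L = 104 − 45 = 59
  Y = 99
  W = 284 + 5·59 − 3·99 = 282
  N = 19 + 3·59 − 4·99 − 5·282 = -1610
Policy B (W + 54, Y + 12):
  L = 104
  Y = 99 + 12 = 111
  W = 284 + 5·104 − 3·111 (+54 from intervention) = 525
  N = 19 + 3·104 − 4·111 − 5·525 = -2738
Comparing — Policy A: N=-1610, Policy B: N=-2738. Lowest is -2738 (Policy B).

-2738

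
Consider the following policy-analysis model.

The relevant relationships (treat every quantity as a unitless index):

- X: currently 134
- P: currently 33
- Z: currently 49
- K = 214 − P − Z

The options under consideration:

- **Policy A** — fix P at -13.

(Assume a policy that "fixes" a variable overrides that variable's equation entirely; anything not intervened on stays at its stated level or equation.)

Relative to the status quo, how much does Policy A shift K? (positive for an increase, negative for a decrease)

46

Baseline:
  P = 33
  Z = 49
  K = 214 − 33 − 49 = 132
Policy A (P := -13):
  P = -13
  Z = 49
  K = 214 − (-13) − 49 = 178
Change in K: 178 − 132 = 46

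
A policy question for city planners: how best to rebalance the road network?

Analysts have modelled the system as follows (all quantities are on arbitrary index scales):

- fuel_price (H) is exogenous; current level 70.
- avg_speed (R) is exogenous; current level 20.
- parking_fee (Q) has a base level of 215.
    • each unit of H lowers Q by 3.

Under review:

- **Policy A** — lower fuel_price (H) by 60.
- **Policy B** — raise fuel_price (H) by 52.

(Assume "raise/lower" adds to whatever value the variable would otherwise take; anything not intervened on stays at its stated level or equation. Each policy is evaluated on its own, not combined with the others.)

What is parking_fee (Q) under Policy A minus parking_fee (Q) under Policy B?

336

Policy A (H − 60):
  H = 70 − 60 = 10
  Q = 215 − 3·10 = 185
Policy B (H + 52):
  H = 70 + 52 = 122
  Q = 215 − 3·122 = -151
Q: 185 − (-151) = 336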